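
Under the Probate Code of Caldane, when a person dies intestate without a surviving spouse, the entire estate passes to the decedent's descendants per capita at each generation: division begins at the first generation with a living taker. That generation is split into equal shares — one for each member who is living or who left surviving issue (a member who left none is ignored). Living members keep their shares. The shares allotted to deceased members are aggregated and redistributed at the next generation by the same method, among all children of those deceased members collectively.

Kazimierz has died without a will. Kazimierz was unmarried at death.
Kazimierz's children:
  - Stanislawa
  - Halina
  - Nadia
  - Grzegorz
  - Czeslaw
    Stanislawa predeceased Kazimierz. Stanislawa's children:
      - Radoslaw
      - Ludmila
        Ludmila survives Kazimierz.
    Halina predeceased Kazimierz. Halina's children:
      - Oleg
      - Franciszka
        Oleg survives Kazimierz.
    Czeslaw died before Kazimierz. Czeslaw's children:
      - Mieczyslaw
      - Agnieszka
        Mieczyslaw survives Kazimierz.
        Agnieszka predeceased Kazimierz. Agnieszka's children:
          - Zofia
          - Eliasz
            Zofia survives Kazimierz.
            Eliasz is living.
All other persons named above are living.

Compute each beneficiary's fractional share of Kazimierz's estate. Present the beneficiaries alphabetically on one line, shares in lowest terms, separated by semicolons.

Eliasz 1/20; Franciszka 1/10; Grzegorz 1/5; Ludmila 1/10; Mieczyslaw 1/10; Nadia 1/5; Oleg 1/10; Radoslaw 1/10; Zofia 1/20

There is no surviving spouse, so the entire estate passes to Kazimierz's descendants per capita at each generation.
At generation 1 (Stanislawa, Halina, Nadia, Grzegorz, Czeslaw) there are 5 shares of (1)/5 = 1/5 each.
Living: Nadia and Grzegorz — each takes 1/5.
Deceased: Stanislawa, Halina, and Czeslaw. Their combined 3/5 is pooled and carried to generation 2.
At generation 2 (Radoslaw, Ludmila, Oleg, Franciszka, Mieczyslaw, Agnieszka) there are 6 shares of (3/5)/6 = 1/10 each.
Living: Radoslaw, Ludmila, Oleg, Franciszka, and Mieczyslaw — each takes 1/10.
Deceased: Agnieszka. That 1/10 share is carried to generation 3.
At generation 3 (Zofia, Eliasz) there are 2 shares of (1/10)/2 = 1/20 each.
Living: Zofia and Eliasz — each takes 1/20.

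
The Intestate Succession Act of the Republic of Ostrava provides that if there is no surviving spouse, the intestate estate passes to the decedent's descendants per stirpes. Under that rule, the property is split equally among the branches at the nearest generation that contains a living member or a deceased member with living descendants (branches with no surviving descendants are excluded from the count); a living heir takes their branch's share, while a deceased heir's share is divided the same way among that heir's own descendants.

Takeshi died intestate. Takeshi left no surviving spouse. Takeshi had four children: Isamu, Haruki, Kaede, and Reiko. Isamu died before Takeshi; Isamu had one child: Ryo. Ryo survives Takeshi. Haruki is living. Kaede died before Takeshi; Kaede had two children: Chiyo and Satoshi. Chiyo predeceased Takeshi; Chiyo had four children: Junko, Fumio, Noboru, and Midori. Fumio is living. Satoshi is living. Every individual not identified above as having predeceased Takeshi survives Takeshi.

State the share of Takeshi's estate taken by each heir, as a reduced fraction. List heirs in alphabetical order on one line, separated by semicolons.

Fumio 1/32; Haruki 1/4; Junko 1/32; Midori 1/32; Noboru 1/32; Reiko 1/4; Ryo 1/4; Satoshi 1/8

There is no surviving spouse, so the entire estate passes to Takeshi's descendants per stirpes.
The estate is divided into 4 equal shares of 1/4 among Isamu, Haruki, Kaede, Reiko.
Isamu predeceased; the 1/4 allotted to Isamu's branch passes to Isamu's issue by representation.
Ryo is the sole taker at this level and receives the full 1/4.
Haruki is living and takes 1/4.
Kaede predeceased; the 1/4 allotted to Kaede's branch passes to Kaede's issue by representation.
The 1/4 is divided into 2 equal shares of 1/8 among Chiyo, Satoshi.
Chiyo predeceased; the 1/8 allotted to Chiyo's branch passes to Chiyo's issue by representation.
The 1/8 is divided into 4 equal shares of 1/32 among Junko, Fumio, Noboru, Midori.
Junko is living and takes 1/32.
Fumio is living and takes 1/32.
Noboru is living and takes 1/32.
Midori is living and takes 1/32.
Satoshi is living and takes 1/8.
Reiko is living and takes 1/4.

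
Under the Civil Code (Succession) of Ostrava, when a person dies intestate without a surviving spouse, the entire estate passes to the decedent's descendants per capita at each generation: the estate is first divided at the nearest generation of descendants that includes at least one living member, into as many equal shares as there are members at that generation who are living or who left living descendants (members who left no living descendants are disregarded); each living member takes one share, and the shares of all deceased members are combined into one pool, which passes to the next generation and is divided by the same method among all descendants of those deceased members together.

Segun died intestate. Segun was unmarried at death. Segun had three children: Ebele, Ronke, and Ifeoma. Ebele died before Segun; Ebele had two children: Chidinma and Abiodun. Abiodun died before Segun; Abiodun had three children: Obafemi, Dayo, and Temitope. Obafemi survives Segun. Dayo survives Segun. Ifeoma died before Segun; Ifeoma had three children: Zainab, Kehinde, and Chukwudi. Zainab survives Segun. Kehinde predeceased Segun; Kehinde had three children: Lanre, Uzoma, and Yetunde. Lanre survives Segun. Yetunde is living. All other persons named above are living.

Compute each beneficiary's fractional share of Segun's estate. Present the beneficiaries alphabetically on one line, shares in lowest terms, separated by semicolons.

Chidinma 2/15; Chukwudi 2/15; Dayo 2/45; Lanre 2/45; Obafemi 2/45; Ronke 1/3; Temitope 2/45; Uzoma 2/45; Yetunde 2/45; Zainab 2/15

There is no surviving spouse, so the entire estate passes to Segun's descendants per capita at each generation.
At generation 1 (Ebele, Ronke, Ifeoma) there are 3 shares of (1)/3 = 1/3 each.
Living: Ronke — each takes 1/3.
Deceased: Ebele and Ifeoma. Their combined 2/3 is pooled and carried to generation 2.
At generation 2 (Chidinma, Abiodun, Zainab, Kehinde, Chukwudi) there are 5 shares of (2/3)/5 = 2/15 each.
Living: Chidinma, Zainab, and Chukwudi — each takes 2/15.
Deceased: Abiodun and Kehinde. Their combined 4/15 is pooled and carried to generation 3.
At generation 3 (Obafemi, Dayo, Temitope, Lanre, Uzoma, Yetunde) there are 6 shares of (4/15)/6 = 2/45 each.
Living: Obafemi, Dayo, Temitope, Lanre, Uzoma, and Yetunde — each takes 2/45.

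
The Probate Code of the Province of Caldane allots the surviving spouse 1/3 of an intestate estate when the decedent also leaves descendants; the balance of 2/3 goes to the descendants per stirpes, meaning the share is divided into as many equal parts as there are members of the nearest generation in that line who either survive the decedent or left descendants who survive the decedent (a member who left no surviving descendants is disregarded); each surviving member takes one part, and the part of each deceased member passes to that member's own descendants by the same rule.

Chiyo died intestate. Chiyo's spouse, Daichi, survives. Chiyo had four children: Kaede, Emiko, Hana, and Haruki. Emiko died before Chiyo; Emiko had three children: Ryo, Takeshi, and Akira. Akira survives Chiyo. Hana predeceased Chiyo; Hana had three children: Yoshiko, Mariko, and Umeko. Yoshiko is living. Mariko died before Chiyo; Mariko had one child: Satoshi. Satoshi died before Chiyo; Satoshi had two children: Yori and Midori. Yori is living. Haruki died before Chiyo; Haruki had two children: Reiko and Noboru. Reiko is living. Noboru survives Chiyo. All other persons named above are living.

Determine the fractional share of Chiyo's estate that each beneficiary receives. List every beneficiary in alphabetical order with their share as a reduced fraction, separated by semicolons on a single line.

Daichi, as surviving spouse, takes 1/3.
The remaining 2/3 passes to Chiyo's descendants per stirpes.
The 2/3 is divided into 4 equal shares of 1/6 among Kaede, Emiko, Hana, Haruki.
Kaede is living and takes 1/6.
Emiko predeceased; the 1/6 allotted to Emiko's branch passes to Emiko's issue by representation.
The 1/6 is divided into 3 equal shares of 1/18 among Ryo, Takeshi, Akira.
Ryo is living and takes 1/18.
Takeshi is living and takes 1/18.
Akira is living and takes 1/18.
Hana predeceased; the 1/6 allotted to Hana's branch passes to Hana's issue by representation.
The 1/6 is divided into 3 equal shares of 1/18 among Yoshiko, Mariko, Umeko.
Yoshiko is living and takes 1/18.
Mariko predeceased; the 1/18 allotted to Mariko's branch passes to Mariko's issue by representation.
Satoshi's line is the sole branch at this level, so the full 1/18 passes to Satoshi's issue by representation.
The 1/18 is divided into 2 equal shares of 1/36 among Yori, Midori.
Yori is living and takes 1/36.
Midori is living and takes 1/36.
Umeko is living and takes 1/18.
Haruki predeceased; the 1/6 allotted to Haruki's branch passes to Haruki's issue by representation.
The 1/6 is divided into 2 equal shares of 1/12 among Reiko, Noboru.
Reiko is living and takes 1/12.
Noboru is living and takes 1/12.

Akira 1/18; Daichi 1/3; Kaede 1/6; Midori 1/36; Noboru 1/12; Reiko 1/12; Ryo 1/18; Takeshi 1/18; Umeko 1/18; Yori 1/36; Yoshiko 1/18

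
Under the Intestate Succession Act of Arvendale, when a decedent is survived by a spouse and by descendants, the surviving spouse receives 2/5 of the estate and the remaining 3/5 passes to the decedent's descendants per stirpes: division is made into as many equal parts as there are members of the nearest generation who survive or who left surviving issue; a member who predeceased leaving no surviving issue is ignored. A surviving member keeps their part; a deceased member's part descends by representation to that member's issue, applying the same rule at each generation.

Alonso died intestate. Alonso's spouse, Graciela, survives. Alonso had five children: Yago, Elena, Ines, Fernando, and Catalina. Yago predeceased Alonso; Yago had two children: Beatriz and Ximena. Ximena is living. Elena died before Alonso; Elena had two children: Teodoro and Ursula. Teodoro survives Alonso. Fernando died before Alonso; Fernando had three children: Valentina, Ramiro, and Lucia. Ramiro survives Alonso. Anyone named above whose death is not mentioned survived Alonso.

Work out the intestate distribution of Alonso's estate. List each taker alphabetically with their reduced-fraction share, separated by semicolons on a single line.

Graciela, as surviving spouse, takes 2/5.
The remaining 3/5 passes to Alonso's descendants per stirpes.
The 3/5 is divided into 5 equal shares of 3/25 among Yago, Elena, Ines, Fernando, Catalina.
Yago predeceased; the 3/25 allotted to Yago's branch passes to Yago's issue by representation.
The 3/25 is divided into 2 equal shares of 3/50 among Beatriz, Ximena.
Beatriz is living and takes 3/50.
Ximena is living and takes 3/50.
Elena predeceased; the 3/25 allotted to Elena's branch passes to Elena's issue by representation.
The 3/25 is divided into 2 equal shares of 3/50 among Teodoro, Ursula.
Teodoro is living and takes 3/50.
Ursula is living and takes 3/50.
Ines is living and takes 3/25.
Fernando predeceased; the 3/25 allotted to Fernando's branch passes to Fernando's issue by representation.
The 3/25 is divided into 3 equal shares of 1/25 among Valentina, Ramiro, Lucia.
Valentina is living and takes 1/25.
Ramiro is living and takes 1/25.
Lucia is living and takes 1/25.
Catalina is living and takes 3/25.

Beatriz 3/50; Catalina 3/25; Graciela 2/5; Ines 3/25; Lucia 1/25; Ramiro 1/25; Teodoro 3/50; Ursula 3/50; Valentina 1/25; Ximena 3/50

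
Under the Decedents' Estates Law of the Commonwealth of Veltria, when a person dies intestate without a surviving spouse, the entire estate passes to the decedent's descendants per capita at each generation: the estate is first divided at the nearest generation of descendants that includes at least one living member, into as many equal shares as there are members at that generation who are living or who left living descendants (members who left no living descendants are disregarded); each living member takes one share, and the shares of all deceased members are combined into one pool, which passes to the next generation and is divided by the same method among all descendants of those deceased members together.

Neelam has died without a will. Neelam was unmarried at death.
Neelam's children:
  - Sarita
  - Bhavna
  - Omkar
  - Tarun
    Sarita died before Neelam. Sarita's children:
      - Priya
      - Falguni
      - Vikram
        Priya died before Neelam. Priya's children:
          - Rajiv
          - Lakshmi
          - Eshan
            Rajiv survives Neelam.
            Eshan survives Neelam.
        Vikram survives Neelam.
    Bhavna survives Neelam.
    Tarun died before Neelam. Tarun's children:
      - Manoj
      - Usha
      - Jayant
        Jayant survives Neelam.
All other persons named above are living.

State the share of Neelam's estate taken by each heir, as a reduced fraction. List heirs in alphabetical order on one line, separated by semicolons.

Bhavna 1/4; Eshan 1/36; Falguni 1/12; Jayant 1/12; Lakshmi 1/36; Manoj 1/12; Omkar 1/4; Rajiv 1/36; Usha 1/12; Vikram 1/12

There is no surviving spouse, so the entire estate passes to Neelam's descendants per capita at each generation.
At generation 1 (Sarita, Bhavna, Omkar, Tarun) there are 4 shares of (1)/4 = 1/4 each.
Living: Bhavna and Omkar — each takes 1/4.
Deceased: Sarita and Tarun. Their combined 1/2 is pooled and carried to generation 2.
At generation 2 (Priya, Falguni, Vikram, Manoj, Usha, Jayant) there are 6 shares of (1/2)/6 = 1/12 each.
Living: Falguni, Vikram, Manoj, Usha, and Jayant — each takes 1/12.
Deceased: Priya. That 1/12 share is carried to generation 3.
At generation 3 (Rajiv, Lakshmi, Eshan) there are 3 shares of (1/12)/3 = 1/36 each.
Living: Rajiv, Lakshmi, and Eshan — each takes 1/36.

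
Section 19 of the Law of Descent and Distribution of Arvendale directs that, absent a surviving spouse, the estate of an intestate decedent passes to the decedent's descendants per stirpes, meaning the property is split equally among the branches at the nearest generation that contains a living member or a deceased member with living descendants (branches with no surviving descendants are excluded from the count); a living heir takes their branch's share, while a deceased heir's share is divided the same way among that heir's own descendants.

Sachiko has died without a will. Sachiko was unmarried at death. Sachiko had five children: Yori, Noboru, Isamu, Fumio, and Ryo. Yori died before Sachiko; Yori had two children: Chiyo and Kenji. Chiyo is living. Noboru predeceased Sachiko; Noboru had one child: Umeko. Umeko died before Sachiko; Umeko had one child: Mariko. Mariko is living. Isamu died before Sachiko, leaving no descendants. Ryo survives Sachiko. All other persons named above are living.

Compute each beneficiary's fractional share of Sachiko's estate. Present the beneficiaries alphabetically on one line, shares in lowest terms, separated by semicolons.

Chiyo 1/8; Fumio 1/4; Kenji 1/8; Mariko 1/4; Ryo 1/4

There is no surviving spouse, so the entire estate passes to Sachiko's descendants per stirpes.
Isamu left no surviving issue, so that branch lapses and is disregarded.
The estate is divided into 4 equal shares of 1/4 among Yori, Noboru, Fumio, Ryo.
Yori predeceased; the 1/4 allotted to Yori's branch passes to Yori's issue by representation.
The 1/4 is divided into 2 equal shares of 1/8 among Chiyo, Kenji.
Chiyo is living and takes 1/8.
Kenji is living and takes 1/8.
Noboru predeceased; the 1/4 allotted to Noboru's branch passes to Noboru's issue by representation.
Umeko's line is the sole branch at this level, so the full 1/4 passes to Umeko's issue by representation.
Mariko is the sole taker at this level and receives the full 1/4.
Fumio is living and takes 1/4.
Ryo is living and takes 1/4.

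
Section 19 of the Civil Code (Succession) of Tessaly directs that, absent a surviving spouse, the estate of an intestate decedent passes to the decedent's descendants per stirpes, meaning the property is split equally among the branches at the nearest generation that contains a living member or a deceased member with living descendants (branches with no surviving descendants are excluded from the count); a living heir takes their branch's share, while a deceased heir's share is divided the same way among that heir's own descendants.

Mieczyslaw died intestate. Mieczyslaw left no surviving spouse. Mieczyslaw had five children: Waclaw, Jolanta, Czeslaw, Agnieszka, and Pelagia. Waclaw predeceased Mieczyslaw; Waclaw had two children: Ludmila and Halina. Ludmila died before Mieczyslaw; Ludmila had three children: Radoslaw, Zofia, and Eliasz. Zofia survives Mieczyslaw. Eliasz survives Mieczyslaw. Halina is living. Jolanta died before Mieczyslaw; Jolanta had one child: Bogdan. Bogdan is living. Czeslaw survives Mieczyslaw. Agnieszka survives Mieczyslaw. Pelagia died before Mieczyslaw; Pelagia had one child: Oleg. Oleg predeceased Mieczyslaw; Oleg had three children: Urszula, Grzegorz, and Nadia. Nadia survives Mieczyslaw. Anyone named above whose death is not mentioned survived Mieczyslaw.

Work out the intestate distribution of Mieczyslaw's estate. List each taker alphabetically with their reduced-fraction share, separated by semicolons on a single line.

Agnieszka 1/5; Bogdan 1/5; Czeslaw 1/5; Eliasz 1/30; Grzegorz 1/15; Halina 1/10; Nadia 1/15; Radoslaw 1/30; Urszula 1/15; Zofia 1/30

There is no surviving spouse, so the entire estate passes to Mieczyslaw's descendants per stirpes.
The estate is divided into 5 equal shares of 1/5 among Waclaw, Jolanta, Czeslaw, Agnieszka, Pelagia.
Waclaw predeceased; the 1/5 allotted to Waclaw's branch passes to Waclaw's issue by representation.
The 1/5 is divided into 2 equal shares of 1/10 among Ludmila, Halina.
Ludmila predeceased; the 1/10 allotted to Ludmila's branch passes to Ludmila's issue by representation.
The 1/10 is divided into 3 equal shares of 1/30 among Radoslaw, Zofia, Eliasz.
Radoslaw is living and takes 1/30.
Zofia is living and takes 1/30.
Eliasz is living and takes 1/30.
Halina is living and takes 1/10.
Jolanta predeceased; the 1/5 allotted to Jolanta's branch passes to Jolanta's issue by representation.
Bogdan is the sole taker at this level and receives the full 1/5.
Czeslaw is living and takes 1/5.
Agnieszka is living and takes 1/5.
Pelagia predeceased; the 1/5 allotted to Pelagia's branch passes to Pelagia's issue by representation.
Oleg's line is the sole branch at this level, so the full 1/5 passes to Oleg's issue by representation.
The 1/5 is divided into 3 equal shares of 1/15 among Urszula, Grzegorz, Nadia.
Urszula is living and takes 1/15.
Grzegorz is living and takes 1/15.
Nadia is living and takes 1/15.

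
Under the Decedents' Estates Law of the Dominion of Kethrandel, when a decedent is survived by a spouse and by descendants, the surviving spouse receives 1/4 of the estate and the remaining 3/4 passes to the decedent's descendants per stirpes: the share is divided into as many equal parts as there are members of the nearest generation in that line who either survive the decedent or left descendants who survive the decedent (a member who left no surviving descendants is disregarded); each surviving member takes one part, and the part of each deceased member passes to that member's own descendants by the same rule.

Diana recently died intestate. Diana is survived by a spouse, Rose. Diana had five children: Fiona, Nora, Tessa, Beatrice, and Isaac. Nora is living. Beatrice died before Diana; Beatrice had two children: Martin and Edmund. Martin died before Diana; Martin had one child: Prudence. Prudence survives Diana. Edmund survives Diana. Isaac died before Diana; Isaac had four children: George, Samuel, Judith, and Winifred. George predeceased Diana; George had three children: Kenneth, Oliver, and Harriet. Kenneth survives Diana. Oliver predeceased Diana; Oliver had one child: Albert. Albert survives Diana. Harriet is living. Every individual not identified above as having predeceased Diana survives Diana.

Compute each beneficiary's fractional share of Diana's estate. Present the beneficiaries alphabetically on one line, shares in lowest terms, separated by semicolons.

Rose, as surviving spouse, takes 1/4.
The remaining 3/4 passes to Diana's descendants per stirpes.
The 3/4 is divided into 5 equal shares of 3/20 among Fiona, Nora, Tessa, Beatrice, Isaac.
Fiona is living and takes 3/20.
Nora is living and takes 3/20.
Tessa is living and takes 3/20.
Beatrice predeceased; the 3/20 allotted to Beatrice's branch passes to Beatrice's issue by representation.
The 3/20 is divided into 2 equal shares of 3/40 among Martin, Edmund.
Martin predeceased; the 3/40 allotted to Martin's branch passes to Martin's issue by representation.
Prudence is the sole taker at this level and receives the full 3/40.
Edmund is living and takes 3/40.
Isaac predeceased; the 3/20 allotted to Isaac's branch passes to Isaac's issue by representation.
The 3/20 is divided into 4 equal shares of 3/80 among George, Samuel, Judith, Winifred.
George predeceased; the 3/80 allotted to George's branch passes to George's issue by representation.
The 3/80 is divided into 3 equal shares of 1/80 among Kenneth, Oliver, Harriet.
Kenneth is living and takes 1/80.
Oliver predeceased; the 1/80 allotted to Oliver's branch passes to Oliver's issue by representation.
Albert is the sole taker at this level and receives the full 1/80.
Harriet is living and takes 1/80.
Samuel is living and takes 3/80.
Judith is living and takes 3/80.
Winifred is living and takes 3/80.

Albert 1/80; Edmund 3/40; Fiona 3/20; Harriet 1/80; Judith 3/80; Kenneth 1/80; Nora 3/20; Prudence 3/40; Rose 1/4; Samuel 3/80; Tessa 3/20; Winifred 3/80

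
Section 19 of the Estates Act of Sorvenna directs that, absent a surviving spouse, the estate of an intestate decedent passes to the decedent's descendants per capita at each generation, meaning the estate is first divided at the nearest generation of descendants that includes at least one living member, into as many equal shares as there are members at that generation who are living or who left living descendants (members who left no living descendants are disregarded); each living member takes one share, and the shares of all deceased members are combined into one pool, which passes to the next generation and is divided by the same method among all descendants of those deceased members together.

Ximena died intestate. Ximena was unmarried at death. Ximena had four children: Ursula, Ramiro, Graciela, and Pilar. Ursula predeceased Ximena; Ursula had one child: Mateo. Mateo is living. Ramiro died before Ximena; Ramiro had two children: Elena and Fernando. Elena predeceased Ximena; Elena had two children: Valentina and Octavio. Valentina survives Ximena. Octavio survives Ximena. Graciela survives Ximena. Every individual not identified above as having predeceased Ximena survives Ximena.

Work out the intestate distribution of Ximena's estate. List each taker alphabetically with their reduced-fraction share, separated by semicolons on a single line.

Fernando 1/6; Graciela 1/4; Mateo 1/6; Octavio 1/12; Pilar 1/4; Valentina 1/12

There is no surviving spouse, so the entire estate passes to Ximena's descendants per capita at each generation.
At generation 1 (Ursula, Ramiro, Graciela, Pilar) there are 4 shares of (1)/4 = 1/4 each.
Living: Graciela and Pilar — each takes 1/4.
Deceased: Ursula and Ramiro. Their combined 1/2 is pooled and carried to generation 2.
At generation 2 (Mateo, Elena, Fernando) there are 3 shares of (1/2)/3 = 1/6 each.
Living: Mateo and Fernando — each takes 1/6.
Deceased: Elena. That 1/6 share is carried to generation 3.
At generation 3 (Valentina, Octavio) there are 2 shares of (1/6)/2 = 1/12 each.
Living: Valentina and Octavio — each takes 1/12.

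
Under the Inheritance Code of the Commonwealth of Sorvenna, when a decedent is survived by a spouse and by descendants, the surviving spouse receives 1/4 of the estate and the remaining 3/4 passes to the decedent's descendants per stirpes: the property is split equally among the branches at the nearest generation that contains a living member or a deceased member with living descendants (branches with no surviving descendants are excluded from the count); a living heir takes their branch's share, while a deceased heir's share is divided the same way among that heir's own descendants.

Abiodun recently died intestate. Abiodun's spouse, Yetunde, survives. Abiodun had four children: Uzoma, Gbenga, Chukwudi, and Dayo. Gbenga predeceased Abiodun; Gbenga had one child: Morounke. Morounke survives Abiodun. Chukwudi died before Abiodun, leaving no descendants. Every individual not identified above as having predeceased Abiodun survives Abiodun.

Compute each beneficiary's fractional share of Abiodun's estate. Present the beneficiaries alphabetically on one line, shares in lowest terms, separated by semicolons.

Yetunde, as surviving spouse, takes 1/4.
The remaining 3/4 passes to Abiodun's descendants per stirpes.
Chukwudi left no surviving issue, so that branch lapses and is disregarded.
The 3/4 is divided into 3 equal shares of 1/4 among Uzoma, Gbenga, Dayo.
Uzoma is living and takes 1/4.
Gbenga predeceased; the 1/4 allotted to Gbenga's branch passes to Gbenga's issue by representation.
Morounke is the sole taker at this level and receives the full 1/4.
Dayo is living and takes 1/4.

Dayo 1/4; Morounke 1/4; Uzoma 1/4; Yetunde 1/4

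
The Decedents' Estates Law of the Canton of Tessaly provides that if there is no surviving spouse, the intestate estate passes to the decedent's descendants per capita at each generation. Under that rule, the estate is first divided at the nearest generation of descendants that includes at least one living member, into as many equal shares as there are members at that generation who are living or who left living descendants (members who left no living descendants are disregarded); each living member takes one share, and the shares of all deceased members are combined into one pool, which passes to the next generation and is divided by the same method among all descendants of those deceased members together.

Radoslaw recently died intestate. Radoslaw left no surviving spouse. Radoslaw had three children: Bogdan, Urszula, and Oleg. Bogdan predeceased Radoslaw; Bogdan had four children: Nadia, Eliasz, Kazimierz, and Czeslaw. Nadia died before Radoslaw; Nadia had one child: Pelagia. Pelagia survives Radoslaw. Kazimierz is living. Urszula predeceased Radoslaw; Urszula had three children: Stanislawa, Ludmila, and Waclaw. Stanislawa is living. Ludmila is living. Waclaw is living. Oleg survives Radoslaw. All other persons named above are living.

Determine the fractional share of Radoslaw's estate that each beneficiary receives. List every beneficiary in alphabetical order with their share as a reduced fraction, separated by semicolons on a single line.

There is no surviving spouse, so the entire estate passes to Radoslaw's descendants per capita at each generation.
At generation 1 (Bogdan, Urszula, Oleg) there are 3 shares of (1)/3 = 1/3 each.
Living: Oleg — each takes 1/3.
Deceased: Bogdan and Urszula. Their combined 2/3 is pooled and carried to generation 2.
At generation 2 (Nadia, Eliasz, Kazimierz, Czeslaw, Stanislawa, Ludmila, Waclaw) there are 7 shares of (2/3)/7 = 2/21 each.
Living: Eliasz, Kazimierz, Czeslaw, Stanislawa, Ludmila, and Waclaw — each takes 2/21.
Deceased: Nadia. That 2/21 share is carried to generation 3.
At generation 3 (Pelagia) there are 1 shares of (2/21)/1 = 2/21 each.
Living: Pelagia — each takes 2/21.

Czeslaw 2/21; Eliasz 2/21; Kazimierz 2/21; Ludmila 2/21; Oleg 1/3; Pelagia 2/21; Stanislawa 2/21; Waclaw 2/21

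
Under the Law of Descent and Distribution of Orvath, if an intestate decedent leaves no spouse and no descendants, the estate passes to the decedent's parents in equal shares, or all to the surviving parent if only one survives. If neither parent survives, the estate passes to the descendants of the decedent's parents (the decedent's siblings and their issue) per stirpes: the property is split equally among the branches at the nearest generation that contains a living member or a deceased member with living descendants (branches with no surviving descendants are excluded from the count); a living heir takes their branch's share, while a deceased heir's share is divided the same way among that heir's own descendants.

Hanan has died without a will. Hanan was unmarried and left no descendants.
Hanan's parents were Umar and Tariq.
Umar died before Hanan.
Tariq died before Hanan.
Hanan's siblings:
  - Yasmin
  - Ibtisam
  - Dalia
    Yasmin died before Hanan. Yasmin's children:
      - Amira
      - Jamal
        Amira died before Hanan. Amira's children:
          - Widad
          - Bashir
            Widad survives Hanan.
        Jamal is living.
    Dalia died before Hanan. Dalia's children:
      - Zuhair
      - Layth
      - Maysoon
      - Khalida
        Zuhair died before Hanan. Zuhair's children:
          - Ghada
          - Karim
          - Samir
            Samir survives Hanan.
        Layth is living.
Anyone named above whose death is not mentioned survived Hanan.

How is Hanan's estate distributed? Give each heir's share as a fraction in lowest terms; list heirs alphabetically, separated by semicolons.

Neither parent survives and there are no descendants, so the estate passes to Hanan's siblings and their issue per stirpes.
The estate is divided into 3 equal shares of 1/3 among Yasmin, Ibtisam, Dalia.
Yasmin predeceased; the 1/3 allotted to Yasmin's branch passes to Yasmin's issue by representation.
The 1/3 is divided into 2 equal shares of 1/6 among Amira, Jamal.
Amira predeceased; the 1/6 allotted to Amira's branch passes to Amira's issue by representation.
The 1/6 is divided into 2 equal shares of 1/12 among Widad, Bashir.
Widad is living and takes 1/12.
Bashir is living and takes 1/12.
Jamal is living and takes 1/6.
Ibtisam is living and takes 1/3.
Dalia predeceased; the 1/3 allotted to Dalia's branch passes to Dalia's issue by representation.
The 1/3 is divided into 4 equal shares of 1/12 among Zuhair, Layth, Maysoon, Khalida.
Zuhair predeceased; the 1/12 allotted to Zuhair's branch passes to Zuhair's issue by representation.
The 1/12 is divided into 3 equal shares of 1/36 among Ghada, Karim, Samir.
Ghada is living and takes 1/36.
Karim is living and takes 1/36.
Samir is living and takes 1/36.
Layth is living and takes 1/12.
Maysoon is living and takes 1/12.
Khalida is living and takes 1/12.

Bashir 1/12; Ghada 1/36; Ibtisam 1/3; Jamal 1/6; Karim 1/36; Khalida 1/12; Layth 1/12; Maysoon 1/12; Samir 1/36; Widad 1/12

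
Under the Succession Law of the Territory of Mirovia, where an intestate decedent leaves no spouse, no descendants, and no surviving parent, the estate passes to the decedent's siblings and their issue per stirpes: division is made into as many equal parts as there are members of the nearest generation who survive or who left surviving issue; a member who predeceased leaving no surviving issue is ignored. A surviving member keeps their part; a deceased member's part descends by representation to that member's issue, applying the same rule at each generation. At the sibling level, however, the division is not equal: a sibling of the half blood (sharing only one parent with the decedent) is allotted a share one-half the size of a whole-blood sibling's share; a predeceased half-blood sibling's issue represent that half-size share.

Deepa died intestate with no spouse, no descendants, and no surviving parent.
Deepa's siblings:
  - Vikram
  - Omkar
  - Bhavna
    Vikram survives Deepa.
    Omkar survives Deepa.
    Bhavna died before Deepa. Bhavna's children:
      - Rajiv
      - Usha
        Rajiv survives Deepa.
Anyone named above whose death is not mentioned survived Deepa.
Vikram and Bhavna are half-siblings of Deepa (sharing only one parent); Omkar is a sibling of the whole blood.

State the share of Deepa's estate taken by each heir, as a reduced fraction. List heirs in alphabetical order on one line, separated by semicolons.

No spouse, descendants, or parent survives, so the estate passes to Deepa's siblings per stirpes.
Half-blood siblings count for one-half the weight of whole-blood siblings at the initial division.
Dividing 1 in proportion to weights (total weight 2): Vikram (weight 1/2) → 1/4; Omkar (weight 1) → 1/2; Bhavna (weight 1/2) → 1/4.
Vikram is living and takes 1/4.
Omkar is living and takes 1/2.
Bhavna predeceased; the 1/4 allotted to Bhavna's branch passes to Bhavna's issue by representation.
The 1/4 is divided into 2 equal shares of 1/8 among Rajiv, Usha.
Rajiv is living and takes 1/8.
Usha is living and takes 1/8.

Omkar 1/2; Rajiv 1/8; Usha 1/8; Vikram 1/4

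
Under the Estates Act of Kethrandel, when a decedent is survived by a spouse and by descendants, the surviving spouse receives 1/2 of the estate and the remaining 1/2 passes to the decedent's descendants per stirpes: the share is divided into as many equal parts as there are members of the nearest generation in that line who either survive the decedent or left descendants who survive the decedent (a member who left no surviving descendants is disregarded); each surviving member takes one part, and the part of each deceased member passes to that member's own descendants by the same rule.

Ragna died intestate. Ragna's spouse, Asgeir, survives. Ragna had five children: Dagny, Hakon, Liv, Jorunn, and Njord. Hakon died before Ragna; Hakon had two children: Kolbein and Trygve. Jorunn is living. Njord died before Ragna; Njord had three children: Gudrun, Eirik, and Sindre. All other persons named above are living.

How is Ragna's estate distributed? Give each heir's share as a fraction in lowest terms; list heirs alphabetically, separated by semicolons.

Asgeir 1/2; Dagny 1/10; Eirik 1/30; Gudrun 1/30; Jorunn 1/10; Kolbein 1/20; Liv 1/10; Sindre 1/30; Trygve 1/20

Asgeir, as surviving spouse, takes 1/2.
The remaining 1/2 passes to Ragna's descendants per stirpes.
The 1/2 is divided into 5 equal shares of 1/10 among Dagny, Hakon, Liv, Jorunn, Njord.
Dagny is living and takes 1/10.
Hakon predeceased; the 1/10 allotted to Hakon's branch passes to Hakon's issue by representation.
The 1/10 is divided into 2 equal shares of 1/20 among Kolbein, Trygve.
Kolbein is living and takes 1/20.
Trygve is living and takes 1/20.
Liv is living and takes 1/10.
Jorunn is living and takes 1/10.
Njord predeceased; the 1/10 allotted to Njord's branch passes to Njord's issue by representation.
The 1/10 is divided into 3 equal shares of 1/30 among Gudrun, Eirik, Sindre.
Gudrun is living and takes 1/30.
Eirik is living and takes 1/30.
Sindre is living and takes 1/30.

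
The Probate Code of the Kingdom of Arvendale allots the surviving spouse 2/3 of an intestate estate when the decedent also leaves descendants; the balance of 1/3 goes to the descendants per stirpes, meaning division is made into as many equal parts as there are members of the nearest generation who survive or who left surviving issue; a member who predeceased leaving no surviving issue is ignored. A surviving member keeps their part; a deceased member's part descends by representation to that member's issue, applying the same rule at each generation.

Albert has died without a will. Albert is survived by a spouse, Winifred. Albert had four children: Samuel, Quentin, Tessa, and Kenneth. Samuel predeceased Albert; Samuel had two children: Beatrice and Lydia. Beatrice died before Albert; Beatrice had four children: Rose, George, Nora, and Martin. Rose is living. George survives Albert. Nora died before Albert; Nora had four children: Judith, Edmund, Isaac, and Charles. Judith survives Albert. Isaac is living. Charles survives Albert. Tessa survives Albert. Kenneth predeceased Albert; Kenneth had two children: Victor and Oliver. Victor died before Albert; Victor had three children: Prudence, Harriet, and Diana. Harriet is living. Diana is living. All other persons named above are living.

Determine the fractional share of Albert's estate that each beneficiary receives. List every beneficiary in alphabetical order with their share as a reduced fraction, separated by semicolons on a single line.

Charles 1/384; Diana 1/72; Edmund 1/384; George 1/96; Harriet 1/72; Isaac 1/384; Judith 1/384; Lydia 1/24; Martin 1/96; Oliver 1/24; Prudence 1/72; Quentin 1/12; Rose 1/96; Tessa 1/12; Winifred 2/3

Winifred, as surviving spouse, takes 2/3.
The remaining 1/3 passes to Albert's descendants per stirpes.
The 1/3 is divided into 4 equal shares of 1/12 among Samuel, Quentin, Tessa, Kenneth.
Samuel predeceased; the 1/12 allotted to Samuel's branch passes to Samuel's issue by representation.
The 1/12 is divided into 2 equal shares of 1/24 among Beatrice, Lydia.
Beatrice predeceased; the 1/24 allotted to Beatrice's branch passes to Beatrice's issue by representation.
The 1/24 is divided into 4 equal shares of 1/96 among Rose, George, Nora, Martin.
Rose is living and takes 1/96.
George is living and takes 1/96.
Nora predeceased; the 1/96 allotted to Nora's branch passes to Nora's issue by representation.
The 1/96 is divided into 4 equal shares of 1/384 among Judith, Edmund, Isaac, Charles.
Judith is living and takes 1/384.
Edmund is living and takes 1/384.
Isaac is living and takes 1/384.
Charles is living and takes 1/384.
Martin is living and takes 1/96.
Lydia is living and takes 1/24.
Quentin is living and takes 1/12.
Tessa is living and takes 1/12.
Kenneth predeceased; the 1/12 allotted to Kenneth's branch passes to Kenneth's issue by representation.
The 1/12 is divided into 2 equal shares of 1/24 among Victor, Oliver.
Victor predeceased; the 1/24 allotted to Victor's branch passes to Victor's issue by representation.
The 1/24 is divided into 3 equal shares of 1/72 among Prudence, Harriet, Diana.
Prudence is living and takes 1/72.
Harriet is living and takes 1/72.
Diana is living and takes 1/72.
Oliver is living and takes 1/24.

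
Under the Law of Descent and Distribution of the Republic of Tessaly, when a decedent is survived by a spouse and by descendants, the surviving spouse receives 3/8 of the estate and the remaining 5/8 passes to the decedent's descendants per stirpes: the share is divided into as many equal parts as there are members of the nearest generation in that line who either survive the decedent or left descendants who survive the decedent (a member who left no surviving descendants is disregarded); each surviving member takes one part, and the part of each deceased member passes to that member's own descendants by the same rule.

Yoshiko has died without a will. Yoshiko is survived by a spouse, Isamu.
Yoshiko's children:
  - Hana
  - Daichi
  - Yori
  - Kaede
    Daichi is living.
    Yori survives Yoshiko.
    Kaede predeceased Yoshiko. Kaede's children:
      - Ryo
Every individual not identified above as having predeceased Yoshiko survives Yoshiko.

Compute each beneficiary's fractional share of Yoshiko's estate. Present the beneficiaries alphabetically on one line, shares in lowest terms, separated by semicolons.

Daichi 5/32; Hana 5/32; Isamu 3/8; Ryo 5/32; Yori 5/32

Isamu, as surviving spouse, takes 3/8.
The remaining 5/8 passes to Yoshiko's descendants per stirpes.
The 5/8 is divided into 4 equal shares of 5/32 among Hana, Daichi, Yori, Kaede.
Hana is living and takes 5/32.
Daichi is living and takes 5/32.
Yori is living and takes 5/32.
Kaede predeceased; the 5/32 allotted to Kaede's branch passes to Kaede's issue by representation.
Ryo is the sole taker at this level and receives the full 5/32.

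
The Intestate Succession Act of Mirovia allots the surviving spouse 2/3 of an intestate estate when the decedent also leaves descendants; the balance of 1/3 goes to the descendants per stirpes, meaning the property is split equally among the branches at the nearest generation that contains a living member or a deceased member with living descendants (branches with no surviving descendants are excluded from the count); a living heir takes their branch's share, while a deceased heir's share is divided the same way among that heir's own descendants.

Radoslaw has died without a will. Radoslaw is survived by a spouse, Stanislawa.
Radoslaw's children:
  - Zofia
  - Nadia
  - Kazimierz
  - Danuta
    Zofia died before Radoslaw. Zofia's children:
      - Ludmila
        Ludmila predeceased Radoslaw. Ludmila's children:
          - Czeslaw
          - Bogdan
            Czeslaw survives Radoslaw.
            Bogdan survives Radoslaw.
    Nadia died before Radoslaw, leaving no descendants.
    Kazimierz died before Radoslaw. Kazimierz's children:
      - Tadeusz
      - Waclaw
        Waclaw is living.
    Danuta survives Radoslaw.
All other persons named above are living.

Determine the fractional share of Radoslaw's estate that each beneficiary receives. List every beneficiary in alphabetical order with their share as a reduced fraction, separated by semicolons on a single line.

Bogdan 1/18; Czeslaw 1/18; Danuta 1/9; Stanislawa 2/3; Tadeusz 1/18; Waclaw 1/18

Stanislawa, as surviving spouse, takes 2/3.
The remaining 1/3 passes to Radoslaw's descendants per stirpes.
Nadia left no surviving issue, so that branch lapses and is disregarded.
The 1/3 is divided into 3 equal shares of 1/9 among Zofia, Kazimierz, Danuta.
Zofia predeceased; the 1/9 allotted to Zofia's branch passes to Zofia's issue by representation.
Ludmila's line is the sole branch at this level, so the full 1/9 passes to Ludmila's issue by representation.
The 1/9 is divided into 2 equal shares of 1/18 among Czeslaw, Bogdan.
Czeslaw is living and takes 1/18.
Bogdan is living and takes 1/18.
Kazimierz predeceased; the 1/9 allotted to Kazimierz's branch passes to Kazimierz's issue by representation.
The 1/9 is divided into 2 equal shares of 1/18 among Tadeusz, Waclaw.
Tadeusz is living and takes 1/18.
Waclaw is living and takes 1/18.
Danuta is living and takes 1/9.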